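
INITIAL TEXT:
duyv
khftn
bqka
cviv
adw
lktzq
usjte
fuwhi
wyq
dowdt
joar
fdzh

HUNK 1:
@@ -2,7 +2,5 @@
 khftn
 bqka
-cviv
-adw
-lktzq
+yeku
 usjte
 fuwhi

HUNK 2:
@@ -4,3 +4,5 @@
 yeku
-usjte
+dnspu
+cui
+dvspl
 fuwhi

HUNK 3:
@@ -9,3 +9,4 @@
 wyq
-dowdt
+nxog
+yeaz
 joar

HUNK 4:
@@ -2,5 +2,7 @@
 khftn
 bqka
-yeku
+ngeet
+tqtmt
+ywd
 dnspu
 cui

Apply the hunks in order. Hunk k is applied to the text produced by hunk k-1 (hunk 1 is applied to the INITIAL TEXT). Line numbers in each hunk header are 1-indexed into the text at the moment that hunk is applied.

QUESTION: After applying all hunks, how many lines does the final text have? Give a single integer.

Hunk 1: at line 2 remove [cviv,adw,lktzq] add [yeku] -> 10 lines: duyv khftn bqka yeku usjte fuwhi wyq dowdt joar fdzh
Hunk 2: at line 4 remove [usjte] add [dnspu,cui,dvspl] -> 12 lines: duyv khftn bqka yeku dnspu cui dvspl fuwhi wyq dowdt joar fdzh
Hunk 3: at line 9 remove [dowdt] add [nxog,yeaz] -> 13 lines: duyv khftn bqka yeku dnspu cui dvspl fuwhi wyq nxog yeaz joar fdzh
Hunk 4: at line 2 remove [yeku] add [ngeet,tqtmt,ywd] -> 15 lines: duyv khftn bqka ngeet tqtmt ywd dnspu cui dvspl fuwhi wyq nxog yeaz joar fdzh
Final line count: 15

Answer: 15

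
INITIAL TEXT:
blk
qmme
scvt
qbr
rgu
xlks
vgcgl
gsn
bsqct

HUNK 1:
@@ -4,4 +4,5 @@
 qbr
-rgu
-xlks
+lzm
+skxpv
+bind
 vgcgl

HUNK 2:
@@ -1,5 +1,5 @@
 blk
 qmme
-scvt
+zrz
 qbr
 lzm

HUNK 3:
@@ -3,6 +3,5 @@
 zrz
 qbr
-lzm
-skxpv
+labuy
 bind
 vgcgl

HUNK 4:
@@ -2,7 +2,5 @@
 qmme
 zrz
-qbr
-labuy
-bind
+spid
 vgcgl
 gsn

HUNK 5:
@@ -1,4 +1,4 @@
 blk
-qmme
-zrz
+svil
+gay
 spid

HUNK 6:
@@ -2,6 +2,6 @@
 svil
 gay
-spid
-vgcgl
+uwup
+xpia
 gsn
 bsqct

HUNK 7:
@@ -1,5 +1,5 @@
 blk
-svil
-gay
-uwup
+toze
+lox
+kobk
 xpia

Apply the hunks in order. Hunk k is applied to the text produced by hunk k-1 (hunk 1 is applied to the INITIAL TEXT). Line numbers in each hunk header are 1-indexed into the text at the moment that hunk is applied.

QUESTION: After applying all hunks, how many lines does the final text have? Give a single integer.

Answer: 7

Derivation:
Hunk 1: at line 4 remove [rgu,xlks] add [lzm,skxpv,bind] -> 10 lines: blk qmme scvt qbr lzm skxpv bind vgcgl gsn bsqct
Hunk 2: at line 1 remove [scvt] add [zrz] -> 10 lines: blk qmme zrz qbr lzm skxpv bind vgcgl gsn bsqct
Hunk 3: at line 3 remove [lzm,skxpv] add [labuy] -> 9 lines: blk qmme zrz qbr labuy bind vgcgl gsn bsqct
Hunk 4: at line 2 remove [qbr,labuy,bind] add [spid] -> 7 lines: blk qmme zrz spid vgcgl gsn bsqct
Hunk 5: at line 1 remove [qmme,zrz] add [svil,gay] -> 7 lines: blk svil gay spid vgcgl gsn bsqct
Hunk 6: at line 2 remove [spid,vgcgl] add [uwup,xpia] -> 7 lines: blk svil gay uwup xpia gsn bsqct
Hunk 7: at line 1 remove [svil,gay,uwup] add [toze,lox,kobk] -> 7 lines: blk toze lox kobk xpia gsn bsqct
Final line count: 7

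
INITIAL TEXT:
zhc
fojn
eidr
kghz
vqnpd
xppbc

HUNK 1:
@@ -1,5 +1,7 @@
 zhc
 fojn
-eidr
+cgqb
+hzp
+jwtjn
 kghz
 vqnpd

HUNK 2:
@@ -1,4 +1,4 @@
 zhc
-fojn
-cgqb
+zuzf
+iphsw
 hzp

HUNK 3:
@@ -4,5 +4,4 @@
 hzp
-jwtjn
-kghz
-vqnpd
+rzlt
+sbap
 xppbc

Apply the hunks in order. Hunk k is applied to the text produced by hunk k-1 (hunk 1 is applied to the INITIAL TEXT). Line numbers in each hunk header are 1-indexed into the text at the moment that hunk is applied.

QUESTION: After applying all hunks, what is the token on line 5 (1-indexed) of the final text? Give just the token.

Answer: rzlt

Derivation:
Hunk 1: at line 1 remove [eidr] add [cgqb,hzp,jwtjn] -> 8 lines: zhc fojn cgqb hzp jwtjn kghz vqnpd xppbc
Hunk 2: at line 1 remove [fojn,cgqb] add [zuzf,iphsw] -> 8 lines: zhc zuzf iphsw hzp jwtjn kghz vqnpd xppbc
Hunk 3: at line 4 remove [jwtjn,kghz,vqnpd] add [rzlt,sbap] -> 7 lines: zhc zuzf iphsw hzp rzlt sbap xppbc
Final line 5: rzlt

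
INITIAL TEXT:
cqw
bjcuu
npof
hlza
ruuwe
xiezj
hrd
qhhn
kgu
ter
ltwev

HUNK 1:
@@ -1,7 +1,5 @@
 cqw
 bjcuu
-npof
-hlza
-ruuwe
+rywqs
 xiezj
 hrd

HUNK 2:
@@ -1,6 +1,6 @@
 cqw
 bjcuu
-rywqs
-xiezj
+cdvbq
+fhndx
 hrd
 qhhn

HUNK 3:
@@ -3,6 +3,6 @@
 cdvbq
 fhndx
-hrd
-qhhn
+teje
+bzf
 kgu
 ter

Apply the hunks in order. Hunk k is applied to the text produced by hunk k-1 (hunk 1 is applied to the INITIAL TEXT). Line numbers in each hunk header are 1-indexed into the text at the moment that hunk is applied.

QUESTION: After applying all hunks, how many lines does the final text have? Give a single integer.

Hunk 1: at line 1 remove [npof,hlza,ruuwe] add [rywqs] -> 9 lines: cqw bjcuu rywqs xiezj hrd qhhn kgu ter ltwev
Hunk 2: at line 1 remove [rywqs,xiezj] add [cdvbq,fhndx] -> 9 lines: cqw bjcuu cdvbq fhndx hrd qhhn kgu ter ltwev
Hunk 3: at line 3 remove [hrd,qhhn] add [teje,bzf] -> 9 lines: cqw bjcuu cdvbq fhndx teje bzf kgu ter ltwev
Final line count: 9

Answer: 9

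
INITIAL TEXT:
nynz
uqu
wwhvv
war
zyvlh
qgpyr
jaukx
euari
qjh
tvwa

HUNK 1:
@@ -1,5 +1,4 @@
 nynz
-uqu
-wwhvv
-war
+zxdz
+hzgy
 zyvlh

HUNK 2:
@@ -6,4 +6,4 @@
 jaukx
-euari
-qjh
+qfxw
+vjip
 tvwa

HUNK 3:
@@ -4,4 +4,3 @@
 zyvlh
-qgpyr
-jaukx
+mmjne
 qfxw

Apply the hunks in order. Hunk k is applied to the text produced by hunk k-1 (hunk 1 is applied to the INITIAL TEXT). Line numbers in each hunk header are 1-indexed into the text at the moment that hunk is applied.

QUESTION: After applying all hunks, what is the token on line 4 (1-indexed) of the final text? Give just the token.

Hunk 1: at line 1 remove [uqu,wwhvv,war] add [zxdz,hzgy] -> 9 lines: nynz zxdz hzgy zyvlh qgpyr jaukx euari qjh tvwa
Hunk 2: at line 6 remove [euari,qjh] add [qfxw,vjip] -> 9 lines: nynz zxdz hzgy zyvlh qgpyr jaukx qfxw vjip tvwa
Hunk 3: at line 4 remove [qgpyr,jaukx] add [mmjne] -> 8 lines: nynz zxdz hzgy zyvlh mmjne qfxw vjip tvwa
Final line 4: zyvlh

Answer: zyvlh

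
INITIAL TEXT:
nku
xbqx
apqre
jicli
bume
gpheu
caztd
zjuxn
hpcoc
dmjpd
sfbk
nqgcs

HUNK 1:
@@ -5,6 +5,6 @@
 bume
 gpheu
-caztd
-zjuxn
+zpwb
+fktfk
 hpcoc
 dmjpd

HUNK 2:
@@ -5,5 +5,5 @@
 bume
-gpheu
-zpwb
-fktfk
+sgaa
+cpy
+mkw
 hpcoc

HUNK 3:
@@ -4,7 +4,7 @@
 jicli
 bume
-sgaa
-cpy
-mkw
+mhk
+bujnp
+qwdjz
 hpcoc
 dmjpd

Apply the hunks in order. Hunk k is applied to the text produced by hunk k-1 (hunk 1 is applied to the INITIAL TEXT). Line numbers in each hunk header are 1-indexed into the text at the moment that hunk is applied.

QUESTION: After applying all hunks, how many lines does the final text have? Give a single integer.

Answer: 12

Derivation:
Hunk 1: at line 5 remove [caztd,zjuxn] add [zpwb,fktfk] -> 12 lines: nku xbqx apqre jicli bume gpheu zpwb fktfk hpcoc dmjpd sfbk nqgcs
Hunk 2: at line 5 remove [gpheu,zpwb,fktfk] add [sgaa,cpy,mkw] -> 12 lines: nku xbqx apqre jicli bume sgaa cpy mkw hpcoc dmjpd sfbk nqgcs
Hunk 3: at line 4 remove [sgaa,cpy,mkw] add [mhk,bujnp,qwdjz] -> 12 lines: nku xbqx apqre jicli bume mhk bujnp qwdjz hpcoc dmjpd sfbk nqgcs
Final line count: 12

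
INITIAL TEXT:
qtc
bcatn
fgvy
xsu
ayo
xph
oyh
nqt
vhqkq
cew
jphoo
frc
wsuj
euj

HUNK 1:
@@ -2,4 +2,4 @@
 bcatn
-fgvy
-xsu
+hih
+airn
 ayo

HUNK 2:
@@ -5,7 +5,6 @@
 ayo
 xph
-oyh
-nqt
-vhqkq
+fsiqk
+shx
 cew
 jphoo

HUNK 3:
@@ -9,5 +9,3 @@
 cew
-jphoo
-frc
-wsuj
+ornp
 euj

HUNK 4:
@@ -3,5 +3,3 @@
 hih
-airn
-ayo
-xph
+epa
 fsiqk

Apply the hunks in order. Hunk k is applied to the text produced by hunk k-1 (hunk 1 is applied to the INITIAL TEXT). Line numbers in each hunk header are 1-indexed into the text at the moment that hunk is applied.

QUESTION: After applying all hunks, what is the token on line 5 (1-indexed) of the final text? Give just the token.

Answer: fsiqk

Derivation:
Hunk 1: at line 2 remove [fgvy,xsu] add [hih,airn] -> 14 lines: qtc bcatn hih airn ayo xph oyh nqt vhqkq cew jphoo frc wsuj euj
Hunk 2: at line 5 remove [oyh,nqt,vhqkq] add [fsiqk,shx] -> 13 lines: qtc bcatn hih airn ayo xph fsiqk shx cew jphoo frc wsuj euj
Hunk 3: at line 9 remove [jphoo,frc,wsuj] add [ornp] -> 11 lines: qtc bcatn hih airn ayo xph fsiqk shx cew ornp euj
Hunk 4: at line 3 remove [airn,ayo,xph] add [epa] -> 9 lines: qtc bcatn hih epa fsiqk shx cew ornp euj
Final line 5: fsiqk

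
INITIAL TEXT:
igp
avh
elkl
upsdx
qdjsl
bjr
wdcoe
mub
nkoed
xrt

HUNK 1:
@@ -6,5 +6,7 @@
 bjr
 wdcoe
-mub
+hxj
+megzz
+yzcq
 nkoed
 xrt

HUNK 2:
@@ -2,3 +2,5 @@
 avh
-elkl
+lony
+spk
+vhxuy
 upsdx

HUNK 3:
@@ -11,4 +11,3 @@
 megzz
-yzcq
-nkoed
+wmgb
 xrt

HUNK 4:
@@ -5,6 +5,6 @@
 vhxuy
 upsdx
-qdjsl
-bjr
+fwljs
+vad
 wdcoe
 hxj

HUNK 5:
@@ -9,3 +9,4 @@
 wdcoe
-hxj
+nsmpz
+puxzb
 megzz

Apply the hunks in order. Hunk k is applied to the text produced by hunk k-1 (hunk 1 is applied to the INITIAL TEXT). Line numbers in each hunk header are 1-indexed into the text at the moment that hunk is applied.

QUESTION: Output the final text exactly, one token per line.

Answer: igp
avh
lony
spk
vhxuy
upsdx
fwljs
vad
wdcoe
nsmpz
puxzb
megzz
wmgb
xrt

Derivation:
Hunk 1: at line 6 remove [mub] add [hxj,megzz,yzcq] -> 12 lines: igp avh elkl upsdx qdjsl bjr wdcoe hxj megzz yzcq nkoed xrt
Hunk 2: at line 2 remove [elkl] add [lony,spk,vhxuy] -> 14 lines: igp avh lony spk vhxuy upsdx qdjsl bjr wdcoe hxj megzz yzcq nkoed xrt
Hunk 3: at line 11 remove [yzcq,nkoed] add [wmgb] -> 13 lines: igp avh lony spk vhxuy upsdx qdjsl bjr wdcoe hxj megzz wmgb xrt
Hunk 4: at line 5 remove [qdjsl,bjr] add [fwljs,vad] -> 13 lines: igp avh lony spk vhxuy upsdx fwljs vad wdcoe hxj megzz wmgb xrt
Hunk 5: at line 9 remove [hxj] add [nsmpz,puxzb] -> 14 lines: igp avh lony spk vhxuy upsdx fwljs vad wdcoe nsmpz puxzb megzz wmgb xrt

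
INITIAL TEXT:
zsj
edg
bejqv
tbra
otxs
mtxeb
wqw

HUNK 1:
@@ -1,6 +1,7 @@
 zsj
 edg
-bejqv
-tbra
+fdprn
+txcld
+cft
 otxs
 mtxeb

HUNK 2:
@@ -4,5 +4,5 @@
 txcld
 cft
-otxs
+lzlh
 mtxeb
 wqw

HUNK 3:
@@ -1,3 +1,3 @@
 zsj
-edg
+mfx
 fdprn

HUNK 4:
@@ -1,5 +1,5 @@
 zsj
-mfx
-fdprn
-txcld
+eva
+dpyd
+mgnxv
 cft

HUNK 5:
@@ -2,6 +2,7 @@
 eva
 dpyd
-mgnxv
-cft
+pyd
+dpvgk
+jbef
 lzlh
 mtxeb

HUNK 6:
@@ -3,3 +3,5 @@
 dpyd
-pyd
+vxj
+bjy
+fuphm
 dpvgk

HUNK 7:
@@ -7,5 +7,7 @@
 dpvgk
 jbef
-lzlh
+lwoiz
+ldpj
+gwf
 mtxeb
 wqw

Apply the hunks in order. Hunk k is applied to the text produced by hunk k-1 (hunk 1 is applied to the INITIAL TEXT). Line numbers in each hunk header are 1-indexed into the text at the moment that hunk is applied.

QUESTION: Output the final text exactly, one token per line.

Hunk 1: at line 1 remove [bejqv,tbra] add [fdprn,txcld,cft] -> 8 lines: zsj edg fdprn txcld cft otxs mtxeb wqw
Hunk 2: at line 4 remove [otxs] add [lzlh] -> 8 lines: zsj edg fdprn txcld cft lzlh mtxeb wqw
Hunk 3: at line 1 remove [edg] add [mfx] -> 8 lines: zsj mfx fdprn txcld cft lzlh mtxeb wqw
Hunk 4: at line 1 remove [mfx,fdprn,txcld] add [eva,dpyd,mgnxv] -> 8 lines: zsj eva dpyd mgnxv cft lzlh mtxeb wqw
Hunk 5: at line 2 remove [mgnxv,cft] add [pyd,dpvgk,jbef] -> 9 lines: zsj eva dpyd pyd dpvgk jbef lzlh mtxeb wqw
Hunk 6: at line 3 remove [pyd] add [vxj,bjy,fuphm] -> 11 lines: zsj eva dpyd vxj bjy fuphm dpvgk jbef lzlh mtxeb wqw
Hunk 7: at line 7 remove [lzlh] add [lwoiz,ldpj,gwf] -> 13 lines: zsj eva dpyd vxj bjy fuphm dpvgk jbef lwoiz ldpj gwf mtxeb wqw

Answer: zsj
eva
dpyd
vxj
bjy
fuphm
dpvgk
jbef
lwoiz
ldpj
gwf
mtxeb
wqw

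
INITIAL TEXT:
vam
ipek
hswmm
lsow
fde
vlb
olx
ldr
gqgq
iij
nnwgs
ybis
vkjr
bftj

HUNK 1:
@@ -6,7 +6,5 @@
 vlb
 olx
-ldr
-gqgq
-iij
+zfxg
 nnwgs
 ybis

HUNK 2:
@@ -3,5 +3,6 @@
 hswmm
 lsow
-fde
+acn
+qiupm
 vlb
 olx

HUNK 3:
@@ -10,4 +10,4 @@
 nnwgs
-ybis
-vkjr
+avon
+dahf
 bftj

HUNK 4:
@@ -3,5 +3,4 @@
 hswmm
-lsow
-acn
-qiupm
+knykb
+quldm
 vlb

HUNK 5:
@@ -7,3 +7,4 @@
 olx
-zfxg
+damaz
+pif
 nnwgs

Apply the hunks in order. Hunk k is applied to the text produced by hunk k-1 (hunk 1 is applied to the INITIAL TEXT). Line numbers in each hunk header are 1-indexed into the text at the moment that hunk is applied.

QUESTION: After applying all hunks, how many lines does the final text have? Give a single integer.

Answer: 13

Derivation:
Hunk 1: at line 6 remove [ldr,gqgq,iij] add [zfxg] -> 12 lines: vam ipek hswmm lsow fde vlb olx zfxg nnwgs ybis vkjr bftj
Hunk 2: at line 3 remove [fde] add [acn,qiupm] -> 13 lines: vam ipek hswmm lsow acn qiupm vlb olx zfxg nnwgs ybis vkjr bftj
Hunk 3: at line 10 remove [ybis,vkjr] add [avon,dahf] -> 13 lines: vam ipek hswmm lsow acn qiupm vlb olx zfxg nnwgs avon dahf bftj
Hunk 4: at line 3 remove [lsow,acn,qiupm] add [knykb,quldm] -> 12 lines: vam ipek hswmm knykb quldm vlb olx zfxg nnwgs avon dahf bftj
Hunk 5: at line 7 remove [zfxg] add [damaz,pif] -> 13 lines: vam ipek hswmm knykb quldm vlb olx damaz pif nnwgs avon dahf bftj
Final line count: 13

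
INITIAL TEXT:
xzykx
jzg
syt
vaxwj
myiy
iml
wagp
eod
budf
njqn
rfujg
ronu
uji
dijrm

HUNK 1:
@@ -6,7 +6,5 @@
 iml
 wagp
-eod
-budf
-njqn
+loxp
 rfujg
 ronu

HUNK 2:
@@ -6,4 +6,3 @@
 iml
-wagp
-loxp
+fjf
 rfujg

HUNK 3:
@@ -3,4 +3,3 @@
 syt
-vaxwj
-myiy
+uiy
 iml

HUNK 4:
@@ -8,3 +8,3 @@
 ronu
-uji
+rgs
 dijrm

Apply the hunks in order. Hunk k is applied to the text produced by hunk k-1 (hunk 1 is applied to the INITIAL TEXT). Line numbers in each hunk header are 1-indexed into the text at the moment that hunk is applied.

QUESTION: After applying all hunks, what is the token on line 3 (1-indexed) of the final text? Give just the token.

Hunk 1: at line 6 remove [eod,budf,njqn] add [loxp] -> 12 lines: xzykx jzg syt vaxwj myiy iml wagp loxp rfujg ronu uji dijrm
Hunk 2: at line 6 remove [wagp,loxp] add [fjf] -> 11 lines: xzykx jzg syt vaxwj myiy iml fjf rfujg ronu uji dijrm
Hunk 3: at line 3 remove [vaxwj,myiy] add [uiy] -> 10 lines: xzykx jzg syt uiy iml fjf rfujg ronu uji dijrm
Hunk 4: at line 8 remove [uji] add [rgs] -> 10 lines: xzykx jzg syt uiy iml fjf rfujg ronu rgs dijrm
Final line 3: syt

Answer: syt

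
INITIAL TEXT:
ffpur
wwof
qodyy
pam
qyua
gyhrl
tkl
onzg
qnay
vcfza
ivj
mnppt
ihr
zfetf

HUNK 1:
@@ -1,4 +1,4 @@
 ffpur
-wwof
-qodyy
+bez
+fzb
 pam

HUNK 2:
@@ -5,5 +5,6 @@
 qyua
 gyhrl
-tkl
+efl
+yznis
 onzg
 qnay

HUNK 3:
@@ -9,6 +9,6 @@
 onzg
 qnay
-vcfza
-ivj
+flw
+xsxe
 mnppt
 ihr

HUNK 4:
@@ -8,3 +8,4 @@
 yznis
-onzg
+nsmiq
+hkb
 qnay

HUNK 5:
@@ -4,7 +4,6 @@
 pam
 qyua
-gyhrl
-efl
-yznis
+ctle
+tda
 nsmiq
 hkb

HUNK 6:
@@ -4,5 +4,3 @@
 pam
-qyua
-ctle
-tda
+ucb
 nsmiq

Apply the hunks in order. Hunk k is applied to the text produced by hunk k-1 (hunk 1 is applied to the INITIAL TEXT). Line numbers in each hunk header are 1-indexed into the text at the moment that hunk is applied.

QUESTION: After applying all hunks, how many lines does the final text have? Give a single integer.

Answer: 13

Derivation:
Hunk 1: at line 1 remove [wwof,qodyy] add [bez,fzb] -> 14 lines: ffpur bez fzb pam qyua gyhrl tkl onzg qnay vcfza ivj mnppt ihr zfetf
Hunk 2: at line 5 remove [tkl] add [efl,yznis] -> 15 lines: ffpur bez fzb pam qyua gyhrl efl yznis onzg qnay vcfza ivj mnppt ihr zfetf
Hunk 3: at line 9 remove [vcfza,ivj] add [flw,xsxe] -> 15 lines: ffpur bez fzb pam qyua gyhrl efl yznis onzg qnay flw xsxe mnppt ihr zfetf
Hunk 4: at line 8 remove [onzg] add [nsmiq,hkb] -> 16 lines: ffpur bez fzb pam qyua gyhrl efl yznis nsmiq hkb qnay flw xsxe mnppt ihr zfetf
Hunk 5: at line 4 remove [gyhrl,efl,yznis] add [ctle,tda] -> 15 lines: ffpur bez fzb pam qyua ctle tda nsmiq hkb qnay flw xsxe mnppt ihr zfetf
Hunk 6: at line 4 remove [qyua,ctle,tda] add [ucb] -> 13 lines: ffpur bez fzb pam ucb nsmiq hkb qnay flw xsxe mnppt ihr zfetf
Final line count: 13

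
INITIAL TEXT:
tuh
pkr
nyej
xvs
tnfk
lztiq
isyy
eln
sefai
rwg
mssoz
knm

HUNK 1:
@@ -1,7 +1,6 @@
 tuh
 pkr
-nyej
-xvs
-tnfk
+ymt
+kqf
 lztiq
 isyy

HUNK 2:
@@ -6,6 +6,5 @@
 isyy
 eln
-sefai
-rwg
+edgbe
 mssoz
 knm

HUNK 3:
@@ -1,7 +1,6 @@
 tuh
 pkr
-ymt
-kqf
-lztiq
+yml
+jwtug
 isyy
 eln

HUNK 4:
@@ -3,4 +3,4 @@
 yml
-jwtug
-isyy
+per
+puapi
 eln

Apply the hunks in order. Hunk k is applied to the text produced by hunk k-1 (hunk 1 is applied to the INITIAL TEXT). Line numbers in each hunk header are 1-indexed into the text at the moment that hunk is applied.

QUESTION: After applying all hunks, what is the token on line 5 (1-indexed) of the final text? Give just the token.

Hunk 1: at line 1 remove [nyej,xvs,tnfk] add [ymt,kqf] -> 11 lines: tuh pkr ymt kqf lztiq isyy eln sefai rwg mssoz knm
Hunk 2: at line 6 remove [sefai,rwg] add [edgbe] -> 10 lines: tuh pkr ymt kqf lztiq isyy eln edgbe mssoz knm
Hunk 3: at line 1 remove [ymt,kqf,lztiq] add [yml,jwtug] -> 9 lines: tuh pkr yml jwtug isyy eln edgbe mssoz knm
Hunk 4: at line 3 remove [jwtug,isyy] add [per,puapi] -> 9 lines: tuh pkr yml per puapi eln edgbe mssoz knm
Final line 5: puapi

Answer: puapi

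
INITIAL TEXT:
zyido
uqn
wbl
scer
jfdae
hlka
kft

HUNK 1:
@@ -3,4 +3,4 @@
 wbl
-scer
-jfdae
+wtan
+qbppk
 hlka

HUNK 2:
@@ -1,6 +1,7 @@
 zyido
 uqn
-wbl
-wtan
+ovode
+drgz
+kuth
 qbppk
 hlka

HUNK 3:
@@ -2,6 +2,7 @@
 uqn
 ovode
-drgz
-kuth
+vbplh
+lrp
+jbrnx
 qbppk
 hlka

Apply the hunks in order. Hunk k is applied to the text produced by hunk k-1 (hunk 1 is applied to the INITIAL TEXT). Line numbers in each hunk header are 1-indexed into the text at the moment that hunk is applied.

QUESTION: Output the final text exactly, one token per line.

Hunk 1: at line 3 remove [scer,jfdae] add [wtan,qbppk] -> 7 lines: zyido uqn wbl wtan qbppk hlka kft
Hunk 2: at line 1 remove [wbl,wtan] add [ovode,drgz,kuth] -> 8 lines: zyido uqn ovode drgz kuth qbppk hlka kft
Hunk 3: at line 2 remove [drgz,kuth] add [vbplh,lrp,jbrnx] -> 9 lines: zyido uqn ovode vbplh lrp jbrnx qbppk hlka kft

Answer: zyido
uqn
ovode
vbplh
lrp
jbrnx
qbppk
hlka
kft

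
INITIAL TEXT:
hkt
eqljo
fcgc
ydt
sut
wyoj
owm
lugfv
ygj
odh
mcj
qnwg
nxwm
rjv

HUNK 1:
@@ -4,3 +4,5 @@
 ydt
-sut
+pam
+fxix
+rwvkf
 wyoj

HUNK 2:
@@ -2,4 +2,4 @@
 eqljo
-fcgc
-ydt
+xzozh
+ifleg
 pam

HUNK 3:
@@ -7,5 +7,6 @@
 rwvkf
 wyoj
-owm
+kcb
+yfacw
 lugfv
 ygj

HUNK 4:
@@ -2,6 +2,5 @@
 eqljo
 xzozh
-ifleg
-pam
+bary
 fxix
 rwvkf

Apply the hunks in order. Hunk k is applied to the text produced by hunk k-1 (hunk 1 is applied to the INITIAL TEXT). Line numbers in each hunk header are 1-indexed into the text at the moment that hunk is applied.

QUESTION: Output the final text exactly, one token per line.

Hunk 1: at line 4 remove [sut] add [pam,fxix,rwvkf] -> 16 lines: hkt eqljo fcgc ydt pam fxix rwvkf wyoj owm lugfv ygj odh mcj qnwg nxwm rjv
Hunk 2: at line 2 remove [fcgc,ydt] add [xzozh,ifleg] -> 16 lines: hkt eqljo xzozh ifleg pam fxix rwvkf wyoj owm lugfv ygj odh mcj qnwg nxwm rjv
Hunk 3: at line 7 remove [owm] add [kcb,yfacw] -> 17 lines: hkt eqljo xzozh ifleg pam fxix rwvkf wyoj kcb yfacw lugfv ygj odh mcj qnwg nxwm rjv
Hunk 4: at line 2 remove [ifleg,pam] add [bary] -> 16 lines: hkt eqljo xzozh bary fxix rwvkf wyoj kcb yfacw lugfv ygj odh mcj qnwg nxwm rjv

Answer: hkt
eqljo
xzozh
bary
fxix
rwvkf
wyoj
kcb
yfacw
lugfv
ygj
odh
mcj
qnwg
nxwm
rjv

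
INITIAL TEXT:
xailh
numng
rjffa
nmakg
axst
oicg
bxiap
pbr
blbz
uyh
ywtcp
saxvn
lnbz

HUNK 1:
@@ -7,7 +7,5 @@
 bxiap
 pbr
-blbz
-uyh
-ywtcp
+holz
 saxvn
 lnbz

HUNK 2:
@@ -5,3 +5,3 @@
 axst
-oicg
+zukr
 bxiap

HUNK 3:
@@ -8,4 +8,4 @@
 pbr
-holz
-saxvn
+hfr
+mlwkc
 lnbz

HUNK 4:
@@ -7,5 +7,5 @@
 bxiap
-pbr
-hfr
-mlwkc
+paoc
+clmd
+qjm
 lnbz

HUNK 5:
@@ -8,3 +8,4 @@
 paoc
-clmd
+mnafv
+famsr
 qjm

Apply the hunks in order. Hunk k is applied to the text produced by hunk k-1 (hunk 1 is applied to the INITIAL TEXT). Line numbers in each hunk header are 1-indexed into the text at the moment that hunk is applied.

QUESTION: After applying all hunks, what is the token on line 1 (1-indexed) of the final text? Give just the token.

Answer: xailh

Derivation:
Hunk 1: at line 7 remove [blbz,uyh,ywtcp] add [holz] -> 11 lines: xailh numng rjffa nmakg axst oicg bxiap pbr holz saxvn lnbz
Hunk 2: at line 5 remove [oicg] add [zukr] -> 11 lines: xailh numng rjffa nmakg axst zukr bxiap pbr holz saxvn lnbz
Hunk 3: at line 8 remove [holz,saxvn] add [hfr,mlwkc] -> 11 lines: xailh numng rjffa nmakg axst zukr bxiap pbr hfr mlwkc lnbz
Hunk 4: at line 7 remove [pbr,hfr,mlwkc] add [paoc,clmd,qjm] -> 11 lines: xailh numng rjffa nmakg axst zukr bxiap paoc clmd qjm lnbz
Hunk 5: at line 8 remove [clmd] add [mnafv,famsr] -> 12 lines: xailh numng rjffa nmakg axst zukr bxiap paoc mnafv famsr qjm lnbz
Final line 1: xailh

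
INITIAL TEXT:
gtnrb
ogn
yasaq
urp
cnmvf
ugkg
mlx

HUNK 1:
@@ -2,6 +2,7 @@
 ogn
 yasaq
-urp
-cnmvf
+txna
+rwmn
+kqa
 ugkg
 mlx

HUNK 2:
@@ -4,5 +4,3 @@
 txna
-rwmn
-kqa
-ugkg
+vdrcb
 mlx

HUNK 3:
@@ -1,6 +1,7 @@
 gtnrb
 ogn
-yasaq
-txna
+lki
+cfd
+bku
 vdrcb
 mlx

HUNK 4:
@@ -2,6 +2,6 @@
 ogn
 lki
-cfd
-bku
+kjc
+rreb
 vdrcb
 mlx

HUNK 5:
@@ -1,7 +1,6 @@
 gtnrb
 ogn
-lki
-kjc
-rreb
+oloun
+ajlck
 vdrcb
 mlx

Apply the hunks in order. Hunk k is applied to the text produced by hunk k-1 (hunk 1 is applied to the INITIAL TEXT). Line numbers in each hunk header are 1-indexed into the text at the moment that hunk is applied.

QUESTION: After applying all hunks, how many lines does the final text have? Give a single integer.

Hunk 1: at line 2 remove [urp,cnmvf] add [txna,rwmn,kqa] -> 8 lines: gtnrb ogn yasaq txna rwmn kqa ugkg mlx
Hunk 2: at line 4 remove [rwmn,kqa,ugkg] add [vdrcb] -> 6 lines: gtnrb ogn yasaq txna vdrcb mlx
Hunk 3: at line 1 remove [yasaq,txna] add [lki,cfd,bku] -> 7 lines: gtnrb ogn lki cfd bku vdrcb mlx
Hunk 4: at line 2 remove [cfd,bku] add [kjc,rreb] -> 7 lines: gtnrb ogn lki kjc rreb vdrcb mlx
Hunk 5: at line 1 remove [lki,kjc,rreb] add [oloun,ajlck] -> 6 lines: gtnrb ogn oloun ajlck vdrcb mlx
Final line count: 6

Answer: 6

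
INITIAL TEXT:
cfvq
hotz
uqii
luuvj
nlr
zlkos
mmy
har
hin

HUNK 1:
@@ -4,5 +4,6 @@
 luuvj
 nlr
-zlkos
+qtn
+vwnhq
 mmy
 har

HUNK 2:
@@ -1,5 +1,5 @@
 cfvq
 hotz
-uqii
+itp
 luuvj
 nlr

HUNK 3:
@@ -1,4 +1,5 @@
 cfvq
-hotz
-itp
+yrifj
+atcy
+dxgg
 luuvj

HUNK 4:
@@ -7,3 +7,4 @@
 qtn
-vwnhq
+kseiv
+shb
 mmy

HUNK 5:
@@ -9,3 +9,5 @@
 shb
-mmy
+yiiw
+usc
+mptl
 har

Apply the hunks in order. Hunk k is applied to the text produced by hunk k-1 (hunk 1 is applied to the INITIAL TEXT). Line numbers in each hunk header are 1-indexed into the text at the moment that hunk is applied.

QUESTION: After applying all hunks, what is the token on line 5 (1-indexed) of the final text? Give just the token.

Answer: luuvj

Derivation:
Hunk 1: at line 4 remove [zlkos] add [qtn,vwnhq] -> 10 lines: cfvq hotz uqii luuvj nlr qtn vwnhq mmy har hin
Hunk 2: at line 1 remove [uqii] add [itp] -> 10 lines: cfvq hotz itp luuvj nlr qtn vwnhq mmy har hin
Hunk 3: at line 1 remove [hotz,itp] add [yrifj,atcy,dxgg] -> 11 lines: cfvq yrifj atcy dxgg luuvj nlr qtn vwnhq mmy har hin
Hunk 4: at line 7 remove [vwnhq] add [kseiv,shb] -> 12 lines: cfvq yrifj atcy dxgg luuvj nlr qtn kseiv shb mmy har hin
Hunk 5: at line 9 remove [mmy] add [yiiw,usc,mptl] -> 14 lines: cfvq yrifj atcy dxgg luuvj nlr qtn kseiv shb yiiw usc mptl har hin
Final line 5: luuvj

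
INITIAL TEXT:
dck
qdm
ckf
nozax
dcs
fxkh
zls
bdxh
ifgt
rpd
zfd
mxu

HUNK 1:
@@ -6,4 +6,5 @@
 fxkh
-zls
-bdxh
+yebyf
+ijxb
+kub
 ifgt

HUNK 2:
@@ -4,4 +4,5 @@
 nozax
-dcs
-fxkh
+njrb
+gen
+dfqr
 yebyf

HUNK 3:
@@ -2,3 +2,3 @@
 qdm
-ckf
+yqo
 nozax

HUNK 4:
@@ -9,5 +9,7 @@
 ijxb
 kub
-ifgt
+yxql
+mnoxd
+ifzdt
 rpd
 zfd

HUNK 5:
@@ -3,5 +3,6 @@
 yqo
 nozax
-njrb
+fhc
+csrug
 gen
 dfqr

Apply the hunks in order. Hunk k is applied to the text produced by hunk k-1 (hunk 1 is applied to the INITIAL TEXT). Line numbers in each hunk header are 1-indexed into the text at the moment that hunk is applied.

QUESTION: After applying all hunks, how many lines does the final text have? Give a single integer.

Answer: 17

Derivation:
Hunk 1: at line 6 remove [zls,bdxh] add [yebyf,ijxb,kub] -> 13 lines: dck qdm ckf nozax dcs fxkh yebyf ijxb kub ifgt rpd zfd mxu
Hunk 2: at line 4 remove [dcs,fxkh] add [njrb,gen,dfqr] -> 14 lines: dck qdm ckf nozax njrb gen dfqr yebyf ijxb kub ifgt rpd zfd mxu
Hunk 3: at line 2 remove [ckf] add [yqo] -> 14 lines: dck qdm yqo nozax njrb gen dfqr yebyf ijxb kub ifgt rpd zfd mxu
Hunk 4: at line 9 remove [ifgt] add [yxql,mnoxd,ifzdt] -> 16 lines: dck qdm yqo nozax njrb gen dfqr yebyf ijxb kub yxql mnoxd ifzdt rpd zfd mxu
Hunk 5: at line 3 remove [njrb] add [fhc,csrug] -> 17 lines: dck qdm yqo nozax fhc csrug gen dfqr yebyf ijxb kub yxql mnoxd ifzdt rpd zfd mxu
Final line count: 17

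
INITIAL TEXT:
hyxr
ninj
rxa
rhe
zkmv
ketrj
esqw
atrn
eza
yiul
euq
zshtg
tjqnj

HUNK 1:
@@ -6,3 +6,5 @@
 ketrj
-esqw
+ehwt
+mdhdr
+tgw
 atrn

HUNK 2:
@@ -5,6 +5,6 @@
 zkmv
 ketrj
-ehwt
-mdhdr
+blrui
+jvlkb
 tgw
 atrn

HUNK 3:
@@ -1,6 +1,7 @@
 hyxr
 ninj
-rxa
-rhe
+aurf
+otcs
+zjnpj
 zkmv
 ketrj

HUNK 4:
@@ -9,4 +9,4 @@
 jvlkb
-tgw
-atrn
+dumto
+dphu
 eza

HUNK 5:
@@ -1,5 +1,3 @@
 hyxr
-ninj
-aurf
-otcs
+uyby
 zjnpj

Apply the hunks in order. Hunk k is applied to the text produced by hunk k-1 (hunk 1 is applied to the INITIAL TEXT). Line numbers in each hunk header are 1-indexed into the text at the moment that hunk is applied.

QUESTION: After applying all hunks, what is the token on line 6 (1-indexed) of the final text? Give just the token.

Answer: blrui

Derivation:
Hunk 1: at line 6 remove [esqw] add [ehwt,mdhdr,tgw] -> 15 lines: hyxr ninj rxa rhe zkmv ketrj ehwt mdhdr tgw atrn eza yiul euq zshtg tjqnj
Hunk 2: at line 5 remove [ehwt,mdhdr] add [blrui,jvlkb] -> 15 lines: hyxr ninj rxa rhe zkmv ketrj blrui jvlkb tgw atrn eza yiul euq zshtg tjqnj
Hunk 3: at line 1 remove [rxa,rhe] add [aurf,otcs,zjnpj] -> 16 lines: hyxr ninj aurf otcs zjnpj zkmv ketrj blrui jvlkb tgw atrn eza yiul euq zshtg tjqnj
Hunk 4: at line 9 remove [tgw,atrn] add [dumto,dphu] -> 16 lines: hyxr ninj aurf otcs zjnpj zkmv ketrj blrui jvlkb dumto dphu eza yiul euq zshtg tjqnj
Hunk 5: at line 1 remove [ninj,aurf,otcs] add [uyby] -> 14 lines: hyxr uyby zjnpj zkmv ketrj blrui jvlkb dumto dphu eza yiul euq zshtg tjqnj
Final line 6: blrui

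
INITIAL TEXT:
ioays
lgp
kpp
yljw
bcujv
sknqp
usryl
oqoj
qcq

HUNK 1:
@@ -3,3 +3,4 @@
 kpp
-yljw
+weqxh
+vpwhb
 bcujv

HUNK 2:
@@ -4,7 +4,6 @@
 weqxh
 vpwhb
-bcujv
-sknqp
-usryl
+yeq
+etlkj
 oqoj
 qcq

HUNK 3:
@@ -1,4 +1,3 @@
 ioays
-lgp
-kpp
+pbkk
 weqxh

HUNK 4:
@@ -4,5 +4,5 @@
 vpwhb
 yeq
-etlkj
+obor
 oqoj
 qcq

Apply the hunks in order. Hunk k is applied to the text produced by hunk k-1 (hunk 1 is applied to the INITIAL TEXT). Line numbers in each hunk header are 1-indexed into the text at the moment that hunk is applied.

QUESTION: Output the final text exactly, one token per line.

Hunk 1: at line 3 remove [yljw] add [weqxh,vpwhb] -> 10 lines: ioays lgp kpp weqxh vpwhb bcujv sknqp usryl oqoj qcq
Hunk 2: at line 4 remove [bcujv,sknqp,usryl] add [yeq,etlkj] -> 9 lines: ioays lgp kpp weqxh vpwhb yeq etlkj oqoj qcq
Hunk 3: at line 1 remove [lgp,kpp] add [pbkk] -> 8 lines: ioays pbkk weqxh vpwhb yeq etlkj oqoj qcq
Hunk 4: at line 4 remove [etlkj] add [obor] -> 8 lines: ioays pbkk weqxh vpwhb yeq obor oqoj qcq

Answer: ioays
pbkk
weqxh
vpwhb
yeq
obor
oqoj
qcq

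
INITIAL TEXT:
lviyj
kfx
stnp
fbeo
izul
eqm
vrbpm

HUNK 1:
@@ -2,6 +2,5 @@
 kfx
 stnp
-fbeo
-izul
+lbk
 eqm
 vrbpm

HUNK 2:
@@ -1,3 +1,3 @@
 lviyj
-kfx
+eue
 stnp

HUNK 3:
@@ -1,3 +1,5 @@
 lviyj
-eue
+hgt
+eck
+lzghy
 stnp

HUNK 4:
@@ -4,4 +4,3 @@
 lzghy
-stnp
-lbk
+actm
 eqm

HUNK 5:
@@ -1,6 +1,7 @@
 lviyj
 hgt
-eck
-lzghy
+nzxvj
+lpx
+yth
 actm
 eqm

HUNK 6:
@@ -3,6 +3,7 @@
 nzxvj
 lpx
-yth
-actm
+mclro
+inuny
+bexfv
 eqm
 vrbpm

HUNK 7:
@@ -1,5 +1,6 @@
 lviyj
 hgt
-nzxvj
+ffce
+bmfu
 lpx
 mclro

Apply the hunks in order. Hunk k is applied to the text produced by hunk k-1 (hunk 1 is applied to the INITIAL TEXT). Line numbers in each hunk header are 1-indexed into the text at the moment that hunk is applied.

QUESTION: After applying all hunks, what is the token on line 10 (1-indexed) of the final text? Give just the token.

Hunk 1: at line 2 remove [fbeo,izul] add [lbk] -> 6 lines: lviyj kfx stnp lbk eqm vrbpm
Hunk 2: at line 1 remove [kfx] add [eue] -> 6 lines: lviyj eue stnp lbk eqm vrbpm
Hunk 3: at line 1 remove [eue] add [hgt,eck,lzghy] -> 8 lines: lviyj hgt eck lzghy stnp lbk eqm vrbpm
Hunk 4: at line 4 remove [stnp,lbk] add [actm] -> 7 lines: lviyj hgt eck lzghy actm eqm vrbpm
Hunk 5: at line 1 remove [eck,lzghy] add [nzxvj,lpx,yth] -> 8 lines: lviyj hgt nzxvj lpx yth actm eqm vrbpm
Hunk 6: at line 3 remove [yth,actm] add [mclro,inuny,bexfv] -> 9 lines: lviyj hgt nzxvj lpx mclro inuny bexfv eqm vrbpm
Hunk 7: at line 1 remove [nzxvj] add [ffce,bmfu] -> 10 lines: lviyj hgt ffce bmfu lpx mclro inuny bexfv eqm vrbpm
Final line 10: vrbpm

Answer: vrbpm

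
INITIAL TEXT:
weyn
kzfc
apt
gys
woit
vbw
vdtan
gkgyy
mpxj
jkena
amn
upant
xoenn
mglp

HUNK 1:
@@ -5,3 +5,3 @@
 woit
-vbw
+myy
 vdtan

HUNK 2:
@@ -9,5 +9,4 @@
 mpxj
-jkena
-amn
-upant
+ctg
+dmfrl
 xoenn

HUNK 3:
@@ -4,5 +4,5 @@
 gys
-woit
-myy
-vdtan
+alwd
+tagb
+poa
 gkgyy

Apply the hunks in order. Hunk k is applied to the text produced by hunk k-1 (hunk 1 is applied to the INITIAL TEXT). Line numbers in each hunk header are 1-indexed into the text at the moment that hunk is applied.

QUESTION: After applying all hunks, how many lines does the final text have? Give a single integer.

Answer: 13

Derivation:
Hunk 1: at line 5 remove [vbw] add [myy] -> 14 lines: weyn kzfc apt gys woit myy vdtan gkgyy mpxj jkena amn upant xoenn mglp
Hunk 2: at line 9 remove [jkena,amn,upant] add [ctg,dmfrl] -> 13 lines: weyn kzfc apt gys woit myy vdtan gkgyy mpxj ctg dmfrl xoenn mglp
Hunk 3: at line 4 remove [woit,myy,vdtan] add [alwd,tagb,poa] -> 13 lines: weyn kzfc apt gys alwd tagb poa gkgyy mpxj ctg dmfrl xoenn mglp
Final line count: 13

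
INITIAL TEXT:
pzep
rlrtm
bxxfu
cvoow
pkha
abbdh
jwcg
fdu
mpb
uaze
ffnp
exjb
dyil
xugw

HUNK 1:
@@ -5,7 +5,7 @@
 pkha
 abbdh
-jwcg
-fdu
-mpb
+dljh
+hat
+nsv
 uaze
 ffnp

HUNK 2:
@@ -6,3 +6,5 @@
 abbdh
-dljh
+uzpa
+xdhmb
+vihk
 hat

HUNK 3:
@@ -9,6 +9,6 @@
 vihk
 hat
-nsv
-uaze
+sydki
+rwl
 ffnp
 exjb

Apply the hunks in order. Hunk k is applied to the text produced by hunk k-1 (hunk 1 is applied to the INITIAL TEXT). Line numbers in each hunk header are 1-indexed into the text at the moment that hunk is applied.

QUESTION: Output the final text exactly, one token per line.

Hunk 1: at line 5 remove [jwcg,fdu,mpb] add [dljh,hat,nsv] -> 14 lines: pzep rlrtm bxxfu cvoow pkha abbdh dljh hat nsv uaze ffnp exjb dyil xugw
Hunk 2: at line 6 remove [dljh] add [uzpa,xdhmb,vihk] -> 16 lines: pzep rlrtm bxxfu cvoow pkha abbdh uzpa xdhmb vihk hat nsv uaze ffnp exjb dyil xugw
Hunk 3: at line 9 remove [nsv,uaze] add [sydki,rwl] -> 16 lines: pzep rlrtm bxxfu cvoow pkha abbdh uzpa xdhmb vihk hat sydki rwl ffnp exjb dyil xugw

Answer: pzep
rlrtm
bxxfu
cvoow
pkha
abbdh
uzpa
xdhmb
vihk
hat
sydki
rwl
ffnp
exjb
dyil
xugw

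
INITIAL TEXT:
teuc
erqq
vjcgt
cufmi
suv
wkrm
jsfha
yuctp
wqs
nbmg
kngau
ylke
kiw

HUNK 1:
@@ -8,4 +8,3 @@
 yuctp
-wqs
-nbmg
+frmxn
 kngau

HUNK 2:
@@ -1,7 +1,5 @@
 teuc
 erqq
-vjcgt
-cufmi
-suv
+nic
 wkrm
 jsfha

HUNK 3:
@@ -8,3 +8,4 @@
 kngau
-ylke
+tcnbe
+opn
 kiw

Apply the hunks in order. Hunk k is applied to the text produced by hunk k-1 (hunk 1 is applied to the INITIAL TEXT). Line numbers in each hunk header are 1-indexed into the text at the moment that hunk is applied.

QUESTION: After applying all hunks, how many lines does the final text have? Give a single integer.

Answer: 11

Derivation:
Hunk 1: at line 8 remove [wqs,nbmg] add [frmxn] -> 12 lines: teuc erqq vjcgt cufmi suv wkrm jsfha yuctp frmxn kngau ylke kiw
Hunk 2: at line 1 remove [vjcgt,cufmi,suv] add [nic] -> 10 lines: teuc erqq nic wkrm jsfha yuctp frmxn kngau ylke kiw
Hunk 3: at line 8 remove [ylke] add [tcnbe,opn] -> 11 lines: teuc erqq nic wkrm jsfha yuctp frmxn kngau tcnbe opn kiw
Final line count: 11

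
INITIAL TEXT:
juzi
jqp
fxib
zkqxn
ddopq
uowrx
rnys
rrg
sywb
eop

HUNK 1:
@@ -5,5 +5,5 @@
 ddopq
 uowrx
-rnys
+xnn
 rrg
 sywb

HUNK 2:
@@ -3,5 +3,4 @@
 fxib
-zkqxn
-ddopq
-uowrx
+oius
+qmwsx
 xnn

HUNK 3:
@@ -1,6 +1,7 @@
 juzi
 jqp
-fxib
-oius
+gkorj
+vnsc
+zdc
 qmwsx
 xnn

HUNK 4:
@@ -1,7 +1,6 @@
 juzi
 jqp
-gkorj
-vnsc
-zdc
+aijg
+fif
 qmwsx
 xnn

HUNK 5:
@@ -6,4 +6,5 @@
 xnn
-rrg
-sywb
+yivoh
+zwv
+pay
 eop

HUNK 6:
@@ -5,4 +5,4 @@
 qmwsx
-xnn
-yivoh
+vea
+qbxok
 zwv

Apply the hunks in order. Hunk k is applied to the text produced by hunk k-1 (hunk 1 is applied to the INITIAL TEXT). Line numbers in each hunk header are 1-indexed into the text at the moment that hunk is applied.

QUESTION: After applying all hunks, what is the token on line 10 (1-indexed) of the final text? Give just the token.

Hunk 1: at line 5 remove [rnys] add [xnn] -> 10 lines: juzi jqp fxib zkqxn ddopq uowrx xnn rrg sywb eop
Hunk 2: at line 3 remove [zkqxn,ddopq,uowrx] add [oius,qmwsx] -> 9 lines: juzi jqp fxib oius qmwsx xnn rrg sywb eop
Hunk 3: at line 1 remove [fxib,oius] add [gkorj,vnsc,zdc] -> 10 lines: juzi jqp gkorj vnsc zdc qmwsx xnn rrg sywb eop
Hunk 4: at line 1 remove [gkorj,vnsc,zdc] add [aijg,fif] -> 9 lines: juzi jqp aijg fif qmwsx xnn rrg sywb eop
Hunk 5: at line 6 remove [rrg,sywb] add [yivoh,zwv,pay] -> 10 lines: juzi jqp aijg fif qmwsx xnn yivoh zwv pay eop
Hunk 6: at line 5 remove [xnn,yivoh] add [vea,qbxok] -> 10 lines: juzi jqp aijg fif qmwsx vea qbxok zwv pay eop
Final line 10: eop

Answer: eop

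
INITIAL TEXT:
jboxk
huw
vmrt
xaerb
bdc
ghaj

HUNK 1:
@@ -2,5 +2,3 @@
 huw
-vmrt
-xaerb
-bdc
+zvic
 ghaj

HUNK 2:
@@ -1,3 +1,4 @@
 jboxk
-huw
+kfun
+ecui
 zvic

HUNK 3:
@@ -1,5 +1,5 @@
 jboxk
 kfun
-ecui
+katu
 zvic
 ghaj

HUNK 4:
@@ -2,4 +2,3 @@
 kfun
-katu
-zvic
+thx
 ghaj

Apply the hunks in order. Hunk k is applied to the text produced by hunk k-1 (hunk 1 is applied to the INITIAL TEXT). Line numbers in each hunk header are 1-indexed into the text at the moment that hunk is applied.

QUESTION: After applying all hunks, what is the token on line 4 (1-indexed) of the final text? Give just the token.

Hunk 1: at line 2 remove [vmrt,xaerb,bdc] add [zvic] -> 4 lines: jboxk huw zvic ghaj
Hunk 2: at line 1 remove [huw] add [kfun,ecui] -> 5 lines: jboxk kfun ecui zvic ghaj
Hunk 3: at line 1 remove [ecui] add [katu] -> 5 lines: jboxk kfun katu zvic ghaj
Hunk 4: at line 2 remove [katu,zvic] add [thx] -> 4 lines: jboxk kfun thx ghaj
Final line 4: ghaj

Answer: ghaj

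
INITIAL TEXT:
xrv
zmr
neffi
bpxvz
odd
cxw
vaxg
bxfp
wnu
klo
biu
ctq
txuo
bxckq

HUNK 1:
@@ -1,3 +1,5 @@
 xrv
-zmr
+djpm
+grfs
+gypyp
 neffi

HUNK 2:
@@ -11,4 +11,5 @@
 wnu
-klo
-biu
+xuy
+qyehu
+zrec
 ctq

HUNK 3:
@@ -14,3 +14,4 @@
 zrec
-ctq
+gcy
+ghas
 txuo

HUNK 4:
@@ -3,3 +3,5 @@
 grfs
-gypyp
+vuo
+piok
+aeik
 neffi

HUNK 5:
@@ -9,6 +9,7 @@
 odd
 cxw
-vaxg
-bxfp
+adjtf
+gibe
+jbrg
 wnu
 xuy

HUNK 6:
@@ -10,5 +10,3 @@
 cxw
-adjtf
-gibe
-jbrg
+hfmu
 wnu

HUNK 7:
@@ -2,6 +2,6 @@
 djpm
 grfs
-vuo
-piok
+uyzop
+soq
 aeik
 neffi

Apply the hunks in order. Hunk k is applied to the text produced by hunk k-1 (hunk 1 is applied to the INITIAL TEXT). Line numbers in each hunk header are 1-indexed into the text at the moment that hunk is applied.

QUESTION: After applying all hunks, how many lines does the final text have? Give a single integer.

Hunk 1: at line 1 remove [zmr] add [djpm,grfs,gypyp] -> 16 lines: xrv djpm grfs gypyp neffi bpxvz odd cxw vaxg bxfp wnu klo biu ctq txuo bxckq
Hunk 2: at line 11 remove [klo,biu] add [xuy,qyehu,zrec] -> 17 lines: xrv djpm grfs gypyp neffi bpxvz odd cxw vaxg bxfp wnu xuy qyehu zrec ctq txuo bxckq
Hunk 3: at line 14 remove [ctq] add [gcy,ghas] -> 18 lines: xrv djpm grfs gypyp neffi bpxvz odd cxw vaxg bxfp wnu xuy qyehu zrec gcy ghas txuo bxckq
Hunk 4: at line 3 remove [gypyp] add [vuo,piok,aeik] -> 20 lines: xrv djpm grfs vuo piok aeik neffi bpxvz odd cxw vaxg bxfp wnu xuy qyehu zrec gcy ghas txuo bxckq
Hunk 5: at line 9 remove [vaxg,bxfp] add [adjtf,gibe,jbrg] -> 21 lines: xrv djpm grfs vuo piok aeik neffi bpxvz odd cxw adjtf gibe jbrg wnu xuy qyehu zrec gcy ghas txuo bxckq
Hunk 6: at line 10 remove [adjtf,gibe,jbrg] add [hfmu] -> 19 lines: xrv djpm grfs vuo piok aeik neffi bpxvz odd cxw hfmu wnu xuy qyehu zrec gcy ghas txuo bxckq
Hunk 7: at line 2 remove [vuo,piok] add [uyzop,soq] -> 19 lines: xrv djpm grfs uyzop soq aeik neffi bpxvz odd cxw hfmu wnu xuy qyehu zrec gcy ghas txuo bxckq
Final line count: 19

Answer: 19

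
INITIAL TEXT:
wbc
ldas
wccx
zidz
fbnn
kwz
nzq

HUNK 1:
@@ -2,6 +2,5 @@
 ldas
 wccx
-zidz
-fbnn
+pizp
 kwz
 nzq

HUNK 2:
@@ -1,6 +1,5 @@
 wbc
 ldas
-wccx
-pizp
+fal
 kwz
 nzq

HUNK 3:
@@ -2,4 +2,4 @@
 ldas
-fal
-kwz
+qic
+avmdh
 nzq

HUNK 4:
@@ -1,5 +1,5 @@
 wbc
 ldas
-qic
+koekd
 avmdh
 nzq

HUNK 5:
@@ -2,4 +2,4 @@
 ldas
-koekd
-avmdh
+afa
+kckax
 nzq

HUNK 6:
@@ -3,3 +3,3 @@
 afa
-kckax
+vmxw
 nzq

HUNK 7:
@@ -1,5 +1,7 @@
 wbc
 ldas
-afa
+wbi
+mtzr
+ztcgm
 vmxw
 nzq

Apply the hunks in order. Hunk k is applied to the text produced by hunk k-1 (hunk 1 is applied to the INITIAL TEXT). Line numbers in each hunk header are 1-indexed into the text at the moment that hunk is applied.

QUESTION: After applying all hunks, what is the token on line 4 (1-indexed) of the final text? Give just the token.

Hunk 1: at line 2 remove [zidz,fbnn] add [pizp] -> 6 lines: wbc ldas wccx pizp kwz nzq
Hunk 2: at line 1 remove [wccx,pizp] add [fal] -> 5 lines: wbc ldas fal kwz nzq
Hunk 3: at line 2 remove [fal,kwz] add [qic,avmdh] -> 5 lines: wbc ldas qic avmdh nzq
Hunk 4: at line 1 remove [qic] add [koekd] -> 5 lines: wbc ldas koekd avmdh nzq
Hunk 5: at line 2 remove [koekd,avmdh] add [afa,kckax] -> 5 lines: wbc ldas afa kckax nzq
Hunk 6: at line 3 remove [kckax] add [vmxw] -> 5 lines: wbc ldas afa vmxw nzq
Hunk 7: at line 1 remove [afa] add [wbi,mtzr,ztcgm] -> 7 lines: wbc ldas wbi mtzr ztcgm vmxw nzq
Final line 4: mtzr

Answer: mtzr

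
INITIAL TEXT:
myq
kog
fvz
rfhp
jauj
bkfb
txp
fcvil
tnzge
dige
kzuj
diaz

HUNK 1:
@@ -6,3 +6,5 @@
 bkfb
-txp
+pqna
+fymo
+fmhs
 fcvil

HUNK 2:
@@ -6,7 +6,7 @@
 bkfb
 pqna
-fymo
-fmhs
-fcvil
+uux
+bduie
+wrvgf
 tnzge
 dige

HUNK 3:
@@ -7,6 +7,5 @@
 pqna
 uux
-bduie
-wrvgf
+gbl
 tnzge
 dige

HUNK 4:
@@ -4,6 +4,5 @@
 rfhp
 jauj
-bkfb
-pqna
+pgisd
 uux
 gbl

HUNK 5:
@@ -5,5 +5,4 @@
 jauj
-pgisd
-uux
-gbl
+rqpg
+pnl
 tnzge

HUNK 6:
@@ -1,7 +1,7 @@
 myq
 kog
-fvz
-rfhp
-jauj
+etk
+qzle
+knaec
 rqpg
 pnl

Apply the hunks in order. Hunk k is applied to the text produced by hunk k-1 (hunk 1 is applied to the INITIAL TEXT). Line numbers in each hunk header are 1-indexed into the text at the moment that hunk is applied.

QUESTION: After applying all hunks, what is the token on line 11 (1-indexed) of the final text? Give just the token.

Answer: diaz

Derivation:
Hunk 1: at line 6 remove [txp] add [pqna,fymo,fmhs] -> 14 lines: myq kog fvz rfhp jauj bkfb pqna fymo fmhs fcvil tnzge dige kzuj diaz
Hunk 2: at line 6 remove [fymo,fmhs,fcvil] add [uux,bduie,wrvgf] -> 14 lines: myq kog fvz rfhp jauj bkfb pqna uux bduie wrvgf tnzge dige kzuj diaz
Hunk 3: at line 7 remove [bduie,wrvgf] add [gbl] -> 13 lines: myq kog fvz rfhp jauj bkfb pqna uux gbl tnzge dige kzuj diaz
Hunk 4: at line 4 remove [bkfb,pqna] add [pgisd] -> 12 lines: myq kog fvz rfhp jauj pgisd uux gbl tnzge dige kzuj diaz
Hunk 5: at line 5 remove [pgisd,uux,gbl] add [rqpg,pnl] -> 11 lines: myq kog fvz rfhp jauj rqpg pnl tnzge dige kzuj diaz
Hunk 6: at line 1 remove [fvz,rfhp,jauj] add [etk,qzle,knaec] -> 11 lines: myq kog etk qzle knaec rqpg pnl tnzge dige kzuj diaz
Final line 11: diaz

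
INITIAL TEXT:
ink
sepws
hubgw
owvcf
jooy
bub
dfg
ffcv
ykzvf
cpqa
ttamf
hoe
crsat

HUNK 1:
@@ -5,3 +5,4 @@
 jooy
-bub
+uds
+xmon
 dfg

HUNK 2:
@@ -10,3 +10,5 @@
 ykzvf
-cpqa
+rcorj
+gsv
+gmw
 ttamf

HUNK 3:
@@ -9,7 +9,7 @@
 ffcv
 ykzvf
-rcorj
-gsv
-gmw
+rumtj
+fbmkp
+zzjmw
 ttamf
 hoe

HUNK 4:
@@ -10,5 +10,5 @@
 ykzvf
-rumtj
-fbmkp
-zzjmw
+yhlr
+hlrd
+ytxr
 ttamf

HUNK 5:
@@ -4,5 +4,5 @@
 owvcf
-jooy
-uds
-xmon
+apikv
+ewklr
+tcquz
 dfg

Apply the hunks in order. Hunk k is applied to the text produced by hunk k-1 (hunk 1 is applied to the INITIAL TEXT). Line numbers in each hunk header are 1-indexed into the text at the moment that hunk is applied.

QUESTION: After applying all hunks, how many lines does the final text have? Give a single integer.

Hunk 1: at line 5 remove [bub] add [uds,xmon] -> 14 lines: ink sepws hubgw owvcf jooy uds xmon dfg ffcv ykzvf cpqa ttamf hoe crsat
Hunk 2: at line 10 remove [cpqa] add [rcorj,gsv,gmw] -> 16 lines: ink sepws hubgw owvcf jooy uds xmon dfg ffcv ykzvf rcorj gsv gmw ttamf hoe crsat
Hunk 3: at line 9 remove [rcorj,gsv,gmw] add [rumtj,fbmkp,zzjmw] -> 16 lines: ink sepws hubgw owvcf jooy uds xmon dfg ffcv ykzvf rumtj fbmkp zzjmw ttamf hoe crsat
Hunk 4: at line 10 remove [rumtj,fbmkp,zzjmw] add [yhlr,hlrd,ytxr] -> 16 lines: ink sepws hubgw owvcf jooy uds xmon dfg ffcv ykzvf yhlr hlrd ytxr ttamf hoe crsat
Hunk 5: at line 4 remove [jooy,uds,xmon] add [apikv,ewklr,tcquz] -> 16 lines: ink sepws hubgw owvcf apikv ewklr tcquz dfg ffcv ykzvf yhlr hlrd ytxr ttamf hoe crsat
Final line count: 16

Answer: 16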